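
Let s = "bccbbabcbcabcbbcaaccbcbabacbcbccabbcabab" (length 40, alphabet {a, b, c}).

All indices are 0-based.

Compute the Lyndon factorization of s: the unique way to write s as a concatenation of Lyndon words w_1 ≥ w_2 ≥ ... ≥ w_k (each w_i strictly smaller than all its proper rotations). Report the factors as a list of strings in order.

emit factor 1: 'bcc' (i=0, period=3)
emit factor 2: 'b' (i=3, period=1)
emit factor 3: 'b' (i=4, period=1)
emit factor 4: 'abcbc' (i=5, period=5)
emit factor 5: 'abcbbc' (i=10, period=6)
emit factor 6: 'aaccbcbabacbcbccabbcabab' (i=16, period=24)

["bcc", "b", "b", "abcbc", "abcbbc", "aaccbcbabacbcbccabbcabab"]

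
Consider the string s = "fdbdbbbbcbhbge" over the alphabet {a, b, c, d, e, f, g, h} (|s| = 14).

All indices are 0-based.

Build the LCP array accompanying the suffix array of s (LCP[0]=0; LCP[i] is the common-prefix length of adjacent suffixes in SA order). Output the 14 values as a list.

rank | idx | suffix
   0 |   4 | bbbbcbhbge
   1 |   5 | bbbcbhbge
   2 |   6 | bbcbhbge
   3 |   7 | bcbhbge
   4 |   2 | bdbbbbcbhbge
   5 |  11 | bge
   6 |   9 | bhbge
   7 |   8 | cbhbge
   8 |   3 | dbbbbcbhbge
   9 |   1 | dbdbbbbcbhbge
  10 |  13 | e
  11 |   0 | fdbdbbbbcbhbge
  12 |  12 | ge
  13 |  10 | hbge

SA = [4, 5, 6, 7, 2, 11, 9, 8, 3, 1, 13, 0, 12, 10]
rank  pair      lcp
   1  s[4:],s[5:]  3  'bbb'
   2  s[5:],s[6:]  2  'bb'
   3  s[6:],s[7:]  1  'b'
   4  s[7:],s[2:]  1  'b'
   5  s[2:],s[11:]  1  'b'
   6  s[11:],s[9:]  1  'b'
   7  s[9:],s[8:]  0  ''
   8  s[8:],s[3:]  0  ''
   9  s[3:],s[1:]  2  'db'
  10  s[1:],s[13:]  0  ''
  11  s[13:],s[0:]  0  ''
  12  s[0:],s[12:]  0  ''
  13  s[12:],s[10:]  0  ''

[0, 3, 2, 1, 1, 1, 1, 0, 0, 2, 0, 0, 0, 0]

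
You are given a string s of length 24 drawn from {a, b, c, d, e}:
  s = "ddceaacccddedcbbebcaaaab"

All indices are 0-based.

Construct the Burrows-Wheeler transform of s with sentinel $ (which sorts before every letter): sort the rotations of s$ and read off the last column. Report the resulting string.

bcaaeaaacebbdaccded$cdcbd

rank  rotation                   last
    0  $ddceaacccddedcbbebcaaaab  b
    1  aaaab$ddceaacccddedcbbebc  c
    2  aaab$ddceaacccddedcbbebca  a
    3  aab$ddceaacccddedcbbebcaa  a
    4  aacccddedcbbebcaaaab$ddce  e
    5  ab$ddceaacccddedcbbebcaaa  a
    6  acccddedcbbebcaaaab$ddcea  a
    7  b$ddceaacccddedcbbebcaaaa  a
    8  bbebcaaaab$ddceaacccddedc  c
    9  bcaaaab$ddceaacccddedcbbe  e
   10  bebcaaaab$ddceaacccddedcb  b
   11  caaaab$ddceaacccddedcbbeb  b
   12  cbbebcaaaab$ddceaacccdded  d
   13  cccddedcbbebcaaaab$ddceaa  a
   14  ccddedcbbebcaaaab$ddceaac  c
   15  cddedcbbebcaaaab$ddceaacc  c
   16  ceaacccddedcbbebcaaaab$dd  d
   17  dcbbebcaaaab$ddceaacccdde  e
   18  dceaacccddedcbbebcaaaab$d  d
   19  ddceaacccddedcbbebcaaaab$  $
   20  ddedcbbebcaaaab$ddceaaccc  c
   21  dedcbbebcaaaab$ddceaacccd  d
   22  eaacccddedcbbebcaaaab$ddc  c
   23  ebcaaaab$ddceaacccddedcbb  b
   24  edcbbebcaaaab$ddceaacccdd  d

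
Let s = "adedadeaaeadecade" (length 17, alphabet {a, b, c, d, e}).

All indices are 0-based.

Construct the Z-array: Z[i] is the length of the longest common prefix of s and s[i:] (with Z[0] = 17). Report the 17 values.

[17, 0, 0, 0, 3, 0, 0, 1, 1, 0, 3, 0, 0, 0, 3, 0, 0]

Z[0]=17
i=1: i≥r, start 0; Z[1]=0
i=2: i≥r, start 0; Z[2]=0
i=3: i≥r, start 0; Z[3]=0
i=4: i≥r, start 0; Z[4]=3 extend→box=[4,7)
i=5: min(r-i=2, Z[1]=0)=0; Z[5]=0
i=6: min(r-i=1, Z[2]=0)=0; Z[6]=0
i=7: i≥r, start 0; Z[7]=1 extend→box=[7,8)
i=8: i≥r, start 0; Z[8]=1 extend→box=[8,9)
i=9: i≥r, start 0; Z[9]=0
i=10: i≥r, start 0; Z[10]=3 extend→box=[10,13)
i=11: min(r-i=2, Z[1]=0)=0; Z[11]=0
i=12: min(r-i=1, Z[2]=0)=0; Z[12]=0
i=13: i≥r, start 0; Z[13]=0
i=14: i≥r, start 0; Z[14]=3 extend→box=[14,17)
i=15: min(r-i=2, Z[1]=0)=0; Z[15]=0
i=16: min(r-i=1, Z[2]=0)=0; Z[16]=0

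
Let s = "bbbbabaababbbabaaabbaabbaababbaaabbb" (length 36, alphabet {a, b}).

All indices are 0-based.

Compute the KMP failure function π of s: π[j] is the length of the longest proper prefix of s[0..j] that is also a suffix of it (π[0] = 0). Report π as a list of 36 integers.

[0, 1, 2, 3, 0, 1, 0, 0, 1, 0, 1, 2, 3, 0, 1, 0, 0, 0, 1, 2, 0, 0, 1, 2, 0, 0, 1, 0, 1, 2, 0, 0, 0, 1, 2, 3]

π[0] = 0
j=1 s[j]='b': π[1]=1 (border 'b')
j=2 s[j]='b': π[2]=2 (border 'bb')
j=3 s[j]='b': π[3]=3 (border 'bbb')
j=4 s[j]='a': k: 3→2→1→0; π[4]=0 (border '')
j=5 s[j]='b': π[5]=1 (border 'b')
j=6 s[j]='a': k: 1→0; π[6]=0 (border '')
j=7 s[j]='a': π[7]=0 (border '')
j=8 s[j]='b': π[8]=1 (border 'b')
j=9 s[j]='a': k: 1→0; π[9]=0 (border '')
j=10 s[j]='b': π[10]=1 (border 'b')
j=11 s[j]='b': π[11]=2 (border 'bb')
j=12 s[j]='b': π[12]=3 (border 'bbb')
j=13 s[j]='a': k: 3→2→1→0; π[13]=0 (border '')
j=14 s[j]='b': π[14]=1 (border 'b')
j=15 s[j]='a': k: 1→0; π[15]=0 (border '')
j=16 s[j]='a': π[16]=0 (border '')
j=17 s[j]='a': π[17]=0 (border '')
j=18 s[j]='b': π[18]=1 (border 'b')
j=19 s[j]='b': π[19]=2 (border 'bb')
j=20 s[j]='a': k: 2→1→0; π[20]=0 (border '')
j=21 s[j]='a': π[21]=0 (border '')
j=22 s[j]='b': π[22]=1 (border 'b')
j=23 s[j]='b': π[23]=2 (border 'bb')
j=24 s[j]='a': k: 2→1→0; π[24]=0 (border '')
j=25 s[j]='a': π[25]=0 (border '')
j=26 s[j]='b': π[26]=1 (border 'b')
j=27 s[j]='a': k: 1→0; π[27]=0 (border '')
j=28 s[j]='b': π[28]=1 (border 'b')
j=29 s[j]='b': π[29]=2 (border 'bb')
j=30 s[j]='a': k: 2→1→0; π[30]=0 (border '')
j=31 s[j]='a': π[31]=0 (border '')
j=32 s[j]='a': π[32]=0 (border '')
j=33 s[j]='b': π[33]=1 (border 'b')
j=34 s[j]='b': π[34]=2 (border 'bb')
j=35 s[j]='b': π[35]=3 (border 'bbb')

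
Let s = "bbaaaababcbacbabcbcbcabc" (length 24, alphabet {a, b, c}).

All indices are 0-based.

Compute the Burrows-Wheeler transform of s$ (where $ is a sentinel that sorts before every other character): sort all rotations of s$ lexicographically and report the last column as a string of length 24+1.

cbaaacbbbbacc$acacabbabbb

rank  rotation                   last
    0  $bbaaaababcbacbabcbcbcabc  c
    1  aaaababcbacbabcbcbcabc$bb  b
    2  aaababcbacbabcbcbcabc$bba  a
    3  aababcbacbabcbcbcabc$bbaa  a
    4  ababcbacbabcbcbcabc$bbaaa  a
    5  abc$bbaaaababcbacbabcbcbc  c
    6  abcbacbabcbcbcabc$bbaaaab  b
    7  abcbcbcabc$bbaaaababcbacb  b
    8  acbabcbcbcabc$bbaaaababcb  b
    9  baaaababcbacbabcbcbcabc$b  b
   10  babcbacbabcbcbcabc$bbaaaa  a
   11  babcbcbcabc$bbaaaababcbac  c
   12  bacbabcbcbcabc$bbaaaababc  c
   13  bbaaaababcbacbabcbcbcabc$  $
   14  bc$bbaaaababcbacbabcbcbca  a
   15  bcabc$bbaaaababcbacbabcbc  c
   16  bcbacbabcbcbcabc$bbaaaaba  a
   17  bcbcabc$bbaaaababcbacbabc  c
   18  bcbcbcabc$bbaaaababcbacba  a
   19  c$bbaaaababcbacbabcbcbcab  b
   20  cabc$bbaaaababcbacbabcbcb  b
   21  cbabcbcbcabc$bbaaaababcba  a
   22  cbacbabcbcbcabc$bbaaaabab  b
   23  cbcabc$bbaaaababcbacbabcb  b
   24  cbcbcabc$bbaaaababcbacbab  b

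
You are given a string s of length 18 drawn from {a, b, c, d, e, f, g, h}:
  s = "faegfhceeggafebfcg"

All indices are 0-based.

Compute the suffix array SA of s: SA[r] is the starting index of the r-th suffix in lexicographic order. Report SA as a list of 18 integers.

rank | idx | suffix
   0 |   1 | aegfhceeggafebfcg
   1 |  11 | afebfcg
   2 |  14 | bfcg
   3 |   6 | ceeggafebfcg
   4 |  16 | cg
   5 |  13 | ebfcg
   6 |   7 | eeggafebfcg
   7 |   2 | egfhceeggafebfcg
   8 |   8 | eggafebfcg
   9 |   0 | faegfhceeggafebfcg
  10 |  15 | fcg
  11 |  12 | febfcg
  12 |   4 | fhceeggafebfcg
  13 |  17 | g
  14 |  10 | gafebfcg
  15 |   3 | gfhceeggafebfcg
  16 |   9 | ggafebfcg
  17 |   5 | hceeggafebfcg

[1, 11, 14, 6, 16, 13, 7, 2, 8, 0, 15, 12, 4, 17, 10, 3, 9, 5]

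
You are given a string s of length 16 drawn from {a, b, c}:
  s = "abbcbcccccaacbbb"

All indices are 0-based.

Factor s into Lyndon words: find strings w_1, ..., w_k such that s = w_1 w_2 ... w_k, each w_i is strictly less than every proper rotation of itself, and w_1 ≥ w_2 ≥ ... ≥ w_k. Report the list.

["abbcbccccc", "aacbbb"]

emit factor 1: 'abbcbccccc' (i=0, period=10)
emit factor 2: 'aacbbb' (i=10, period=6)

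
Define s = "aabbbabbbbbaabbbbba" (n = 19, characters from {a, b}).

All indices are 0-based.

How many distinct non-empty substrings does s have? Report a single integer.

sorted suffixes:
  #0 SA[0]=18  'a'
  #1 SA[1]=0  'aabbbabbbbbaabbbbba'
  #2 SA[2]=11  'aabbbbba'
  #3 SA[3]=1  'abbbabbbbbaabbbbba'
  #4 SA[4]=12  'abbbbba'
  #5 SA[5]=5  'abbbbbaabbbbba'
  #6 SA[6]=17  'ba'
  #7 SA[7]=10  'baabbbbba'
  #8 SA[8]=4  'babbbbbaabbbbba'
  #9 SA[9]=16  'bba'
  #10 SA[10]=9  'bbaabbbbba'
  #11 SA[11]=3  'bbabbbbbaabbbbba'
  #12 SA[12]=15  'bbba'
  #13 SA[13]=8  'bbbaabbbbba'
  #14 SA[14]=2  'bbbabbbbbaabbbbba'
  #15 SA[15]=14  'bbbba'
  #16 SA[16]=7  'bbbbaabbbbba'
  #17 SA[17]=13  'bbbbba'
  #18 SA[18]=6  'bbbbbaabbbbba'

SA = [18, 0, 11, 1, 12, 5, 17, 10, 4, 16, 9, 3, 15, 8, 2, 14, 7, 13, 6]
[i] adj suffixes → lcp
  [1] 18/0 → 1 ('a')
  [2] 0/11 → 5 ('aabbb')
  [3] 11/1 → 1 ('a')
  [4] 1/12 → 4 ('abbb')
  [5] 12/5 → 7 ('abbbbba')
  [6] 5/17 → 0 ('')
  [7] 17/10 → 2 ('ba')
  [8] 10/4 → 2 ('ba')
  [9] 4/16 → 1 ('b')
  [10] 16/9 → 3 ('bba')
  [11] 9/3 → 3 ('bba')
  [12] 3/15 → 2 ('bb')
  [13] 15/8 → 4 ('bbba')
  [14] 8/2 → 4 ('bbba')
  [15] 2/14 → 3 ('bbb')
  [16] 14/7 → 5 ('bbbba')
  [17] 7/13 → 4 ('bbbb')
  [18] 13/6 → 6 ('bbbbba')

n(n+1)/2 = 19·20/2 = 190
Σ LCP = 0 + 1 + 5 + 1 + 4 + 7 + 0 + 2 + 2 + 1 + 3 + 3 + 2 + 4 + 4 + 3 + 5 + 4 + 6 = 57
distinct = 190 − 57 = 133

133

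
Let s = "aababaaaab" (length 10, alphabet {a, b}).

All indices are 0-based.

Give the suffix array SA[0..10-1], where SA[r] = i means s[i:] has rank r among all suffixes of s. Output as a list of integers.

[5, 6, 7, 0, 8, 3, 1, 9, 4, 2]

rank→(start, suffix):
  0 → (5, 'aaaab')
  1 → (6, 'aaab')
  2 → (7, 'aab')
  3 → (0, 'aababaaaab')
  4 → (8, 'ab')
  5 → (3, 'abaaaab')
  6 → (1, 'ababaaaab')
  7 → (9, 'b')
  8 → (4, 'baaaab')
  9 → (2, 'babaaaab')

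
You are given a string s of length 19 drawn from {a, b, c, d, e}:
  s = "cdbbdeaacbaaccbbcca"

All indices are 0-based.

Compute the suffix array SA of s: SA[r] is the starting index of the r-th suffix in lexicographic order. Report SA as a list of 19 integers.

rank→(start, suffix):
  0 → (18, 'a')
  1 → (6, 'aacbaaccbbcca')
  2 → (10, 'aaccbbcca')
  3 → (7, 'acbaaccbbcca')
  4 → (11, 'accbbcca')
  5 → (9, 'baaccbbcca')
  6 → (14, 'bbcca')
  7 → (2, 'bbdeaacbaaccbbcca')
  8 → (15, 'bcca')
  9 → (3, 'bdeaacbaaccbbcca')
  10 → (17, 'ca')
  11 → (8, 'cbaaccbbcca')
  12 → (13, 'cbbcca')
  13 → (16, 'cca')
  14 → (12, 'ccbbcca')
  15 → (0, 'cdbbdeaacbaaccbbcca')
  16 → (1, 'dbbdeaacbaaccbbcca')
  17 → (4, 'deaacbaaccbbcca')
  18 → (5, 'eaacbaaccbbcca')

[18, 6, 10, 7, 11, 9, 14, 2, 15, 3, 17, 8, 13, 16, 12, 0, 1, 4, 5]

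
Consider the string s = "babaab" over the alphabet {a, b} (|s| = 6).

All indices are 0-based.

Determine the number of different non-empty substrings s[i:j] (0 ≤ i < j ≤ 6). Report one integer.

15

rank | idx | suffix
   0 |   3 | aab
   1 |   4 | ab
   2 |   1 | abaab
   3 |   5 | b
   4 |   2 | baab
   5 |   0 | babaab

SA = [3, 4, 1, 5, 2, 0]
rank  pair      lcp
   1  s[3:],s[4:]  1  'a'
   2  s[4:],s[1:]  2  'ab'
   3  s[1:],s[5:]  0  ''
   4  s[5:],s[2:]  1  'b'
   5  s[2:],s[0:]  2  'ba'

n(n+1)/2 = 6·7/2 = 21
Σ LCP = 0 + 1 + 2 + 0 + 1 + 2 = 6
distinct = 21 − 6 = 15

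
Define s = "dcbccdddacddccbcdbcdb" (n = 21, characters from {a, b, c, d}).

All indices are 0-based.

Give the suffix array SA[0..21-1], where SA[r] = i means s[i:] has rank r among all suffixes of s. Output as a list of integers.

rank→(start, suffix):
  0 → (8, 'acddccbcdbcdb')
  1 → (20, 'b')
  2 → (2, 'bccdddacddccbcdbcdb')
  3 → (17, 'bcdb')
  4 → (14, 'bcdbcdb')
  5 → (1, 'cbccdddacddccbcdbcdb')
  6 → (13, 'cbcdbcdb')
  7 → (12, 'ccbcdbcdb')
  8 → (3, 'ccdddacddccbcdbcdb')
  9 → (18, 'cdb')
  10 → (15, 'cdbcdb')
  11 → (9, 'cddccbcdbcdb')
  12 → (4, 'cdddacddccbcdbcdb')
  13 → (7, 'dacddccbcdbcdb')
  14 → (19, 'db')
  15 → (16, 'dbcdb')
  16 → (0, 'dcbccdddacddccbcdbcdb')
  17 → (11, 'dccbcdbcdb')
  18 → (6, 'ddacddccbcdbcdb')
  19 → (10, 'ddccbcdbcdb')
  20 → (5, 'dddacddccbcdbcdb')

[8, 20, 2, 17, 14, 1, 13, 12, 3, 18, 15, 9, 4, 7, 19, 16, 0, 11, 6, 10, 5]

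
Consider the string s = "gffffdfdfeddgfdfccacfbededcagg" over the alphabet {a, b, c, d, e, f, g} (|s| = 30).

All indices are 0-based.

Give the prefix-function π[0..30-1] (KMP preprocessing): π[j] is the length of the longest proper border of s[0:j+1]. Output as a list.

[0, 0, 0, 0, 0, 0, 0, 0, 0, 0, 0, 0, 1, 2, 0, 0, 0, 0, 0, 0, 0, 0, 0, 0, 0, 0, 0, 0, 1, 1]

π[0] = 0
j=1 s[j]='f': π[1]=0 (border '')
j=2 s[j]='f': π[2]=0 (border '')
j=3 s[j]='f': π[3]=0 (border '')
j=4 s[j]='f': π[4]=0 (border '')
j=5 s[j]='d': π[5]=0 (border '')
j=6 s[j]='f': π[6]=0 (border '')
j=7 s[j]='d': π[7]=0 (border '')
j=8 s[j]='f': π[8]=0 (border '')
j=9 s[j]='e': π[9]=0 (border '')
j=10 s[j]='d': π[10]=0 (border '')
j=11 s[j]='d': π[11]=0 (border '')
j=12 s[j]='g': π[12]=1 (border 'g')
j=13 s[j]='f': π[13]=2 (border 'gf')
j=14 s[j]='d': k: 2→0; π[14]=0 (border '')
j=15 s[j]='f': π[15]=0 (border '')
j=16 s[j]='c': π[16]=0 (border '')
j=17 s[j]='c': π[17]=0 (border '')
j=18 s[j]='a': π[18]=0 (border '')
j=19 s[j]='c': π[19]=0 (border '')
j=20 s[j]='f': π[20]=0 (border '')
j=21 s[j]='b': π[21]=0 (border '')
j=22 s[j]='e': π[22]=0 (border '')
j=23 s[j]='d': π[23]=0 (border '')
j=24 s[j]='e': π[24]=0 (border '')
j=25 s[j]='d': π[25]=0 (border '')
j=26 s[j]='c': π[26]=0 (border '')
j=27 s[j]='a': π[27]=0 (border '')
j=28 s[j]='g': π[28]=1 (border 'g')
j=29 s[j]='g': k: 1→0; π[29]=1 (border 'g')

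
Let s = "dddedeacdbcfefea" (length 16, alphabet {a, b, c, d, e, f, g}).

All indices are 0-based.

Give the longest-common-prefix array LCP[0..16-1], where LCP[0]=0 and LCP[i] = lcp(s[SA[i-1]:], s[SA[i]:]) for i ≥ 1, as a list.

rank→(start, suffix):
  0 → (15, 'a')
  1 → (6, 'acdbcfefea')
  2 → (9, 'bcfefea')
  3 → (7, 'cdbcfefea')
  4 → (10, 'cfefea')
  5 → (8, 'dbcfefea')
  6 → (0, 'dddedeacdbcfefea')
  7 → (1, 'ddedeacdbcfefea')
  8 → (4, 'deacdbcfefea')
  9 → (2, 'dedeacdbcfefea')
  10 → (14, 'ea')
  11 → (5, 'eacdbcfefea')
  12 → (3, 'edeacdbcfefea')
  13 → (12, 'efea')
  14 → (13, 'fea')
  15 → (11, 'fefea')

SA = [15, 6, 9, 7, 10, 8, 0, 1, 4, 2, 14, 5, 3, 12, 13, 11]
[i] adj suffixes → lcp
  [1] 15/6 → 1 ('a')
  [2] 6/9 → 0 ('')
  [3] 9/7 → 0 ('')
  [4] 7/10 → 1 ('c')
  [5] 10/8 → 0 ('')
  [6] 8/0 → 1 ('d')
  [7] 0/1 → 2 ('dd')
  [8] 1/4 → 1 ('d')
  [9] 4/2 → 2 ('de')
  [10] 2/14 → 0 ('')
  [11] 14/5 → 2 ('ea')
  [12] 5/3 → 1 ('e')
  [13] 3/12 → 1 ('e')
  [14] 12/13 → 0 ('')
  [15] 13/11 → 2 ('fe')

[0, 1, 0, 0, 1, 0, 1, 2, 1, 2, 0, 2, 1, 1, 0, 2]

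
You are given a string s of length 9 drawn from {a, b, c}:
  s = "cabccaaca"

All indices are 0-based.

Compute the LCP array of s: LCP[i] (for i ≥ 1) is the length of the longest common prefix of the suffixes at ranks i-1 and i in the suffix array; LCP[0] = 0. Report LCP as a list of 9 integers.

sorted suffixes:
  #0 SA[0]=8  'a'
  #1 SA[1]=5  'aaca'
  #2 SA[2]=1  'abccaaca'
  #3 SA[3]=6  'aca'
  #4 SA[4]=2  'bccaaca'
  #5 SA[5]=7  'ca'
  #6 SA[6]=4  'caaca'
  #7 SA[7]=0  'cabccaaca'
  #8 SA[8]=3  'ccaaca'

SA = [8, 5, 1, 6, 2, 7, 4, 0, 3]
rank  pair      lcp
   1  s[8:],s[5:]  1  'a'
   2  s[5:],s[1:]  1  'a'
   3  s[1:],s[6:]  1  'a'
   4  s[6:],s[2:]  0  ''
   5  s[2:],s[7:]  0  ''
   6  s[7:],s[4:]  2  'ca'
   7  s[4:],s[0:]  2  'ca'
   8  s[0:],s[3:]  1  'c'

[0, 1, 1, 1, 0, 0, 2, 2, 1]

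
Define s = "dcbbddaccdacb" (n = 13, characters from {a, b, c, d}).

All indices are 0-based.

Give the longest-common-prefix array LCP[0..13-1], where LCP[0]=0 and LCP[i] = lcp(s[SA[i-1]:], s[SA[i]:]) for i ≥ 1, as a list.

[0, 2, 0, 1, 1, 0, 2, 1, 1, 0, 3, 1, 1]

rank→(start, suffix):
  0 → (10, 'acb')
  1 → (6, 'accdacb')
  2 → (12, 'b')
  3 → (2, 'bbddaccdacb')
  4 → (3, 'bddaccdacb')
  5 → (11, 'cb')
  6 → (1, 'cbbddaccdacb')
  7 → (7, 'ccdacb')
  8 → (8, 'cdacb')
  9 → (9, 'dacb')
  10 → (5, 'daccdacb')
  11 → (0, 'dcbbddaccdacb')
  12 → (4, 'ddaccdacb')

SA = [10, 6, 12, 2, 3, 11, 1, 7, 8, 9, 5, 0, 4]
rank  pair      lcp
   1  s[10:],s[6:]  2  'ac'
   2  s[6:],s[12:]  0  ''
   3  s[12:],s[2:]  1  'b'
   4  s[2:],s[3:]  1  'b'
   5  s[3:],s[11:]  0  ''
   6  s[11:],s[1:]  2  'cb'
   7  s[1:],s[7:]  1  'c'
   8  s[7:],s[8:]  1  'c'
   9  s[8:],s[9:]  0  ''
  10  s[9:],s[5:]  3  'dac'
  11  s[5:],s[0:]  1  'd'
  12  s[0:],s[4:]  1  'd'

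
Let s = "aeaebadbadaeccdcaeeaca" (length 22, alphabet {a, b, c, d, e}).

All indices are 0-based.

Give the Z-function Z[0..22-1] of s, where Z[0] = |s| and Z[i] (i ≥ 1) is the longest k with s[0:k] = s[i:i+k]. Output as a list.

Z[0]=22
i=1: outside box; Z[1]=0
i=2: outside box; Z[2]=2 grow→box=[2,4)
i=3: min(r-i=1, Z[1]=0)=0; Z[3]=0
i=4: outside box; Z[4]=0
i=5: outside box; Z[5]=1 grow→box=[5,6)
i=6: outside box; Z[6]=0
i=7: outside box; Z[7]=0
i=8: outside box; Z[8]=1 grow→box=[8,9)
i=9: outside box; Z[9]=0
i=10: outside box; Z[10]=2 grow→box=[10,12)
i=11: min(r-i=1, Z[1]=0)=0; Z[11]=0
i=12: outside box; Z[12]=0
i=13: outside box; Z[13]=0
i=14: outside box; Z[14]=0
i=15: outside box; Z[15]=0
i=16: outside box; Z[16]=2 grow→box=[16,18)
i=17: min(r-i=1, Z[1]=0)=0; Z[17]=0
i=18: outside box; Z[18]=0
i=19: outside box; Z[19]=1 grow→box=[19,20)
i=20: outside box; Z[20]=0
i=21: outside box; Z[21]=1 grow→box=[21,22)

[22, 0, 2, 0, 0, 1, 0, 0, 1, 0, 2, 0, 0, 0, 0, 0, 2, 0, 0, 1, 0, 1]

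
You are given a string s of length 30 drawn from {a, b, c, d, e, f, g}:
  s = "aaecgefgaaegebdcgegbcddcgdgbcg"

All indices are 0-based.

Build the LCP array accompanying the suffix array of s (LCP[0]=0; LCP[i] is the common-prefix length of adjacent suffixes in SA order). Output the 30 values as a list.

[0, 3, 1, 2, 0, 2, 1, 0, 1, 2, 2, 3, 0, 3, 1, 1, 0, 1, 1, 1, 2, 0, 0, 1, 1, 3, 1, 1, 2, 2]

sorted suffixes:
  #0 SA[0]=0  'aaecgefgaaegebdcgegbcddcgdgbcg'
  #1 SA[1]=8  'aaegebdcgegbcddcgdgbcg'
  #2 SA[2]=1  'aecgefgaaegebdcgegbcddcgdgbcg'
  #3 SA[3]=9  'aegebdcgegbcddcgdgbcg'
  #4 SA[4]=19  'bcddcgdgbcg'
  #5 SA[5]=27  'bcg'
  #6 SA[6]=13  'bdcgegbcddcgdgbcg'
  #7 SA[7]=20  'cddcgdgbcg'
  #8 SA[8]=28  'cg'
  #9 SA[9]=23  'cgdgbcg'
  #10 SA[10]=3  'cgefgaaegebdcgegbcddcgdgbcg'
  #11 SA[11]=15  'cgegbcddcgdgbcg'
  #12 SA[12]=22  'dcgdgbcg'
  #13 SA[13]=14  'dcgegbcddcgdgbcg'
  #14 SA[14]=21  'ddcgdgbcg'
  #15 SA[15]=25  'dgbcg'
  #16 SA[16]=12  'ebdcgegbcddcgdgbcg'
  #17 SA[17]=2  'ecgefgaaegebdcgegbcddcgdgbcg'
  #18 SA[18]=5  'efgaaegebdcgegbcddcgdgbcg'
  #19 SA[19]=17  'egbcddcgdgbcg'
  #20 SA[20]=10  'egebdcgegbcddcgdgbcg'
  #21 SA[21]=6  'fgaaegebdcgegbcddcgdgbcg'
  #22 SA[22]=29  'g'
  #23 SA[23]=7  'gaaegebdcgegbcddcgdgbcg'
  #24 SA[24]=18  'gbcddcgdgbcg'
  #25 SA[25]=26  'gbcg'
  #26 SA[26]=24  'gdgbcg'
  #27 SA[27]=11  'gebdcgegbcddcgdgbcg'
  #28 SA[28]=4  'gefgaaegebdcgegbcddcgdgbcg'
  #29 SA[29]=16  'gegbcddcgdgbcg'

SA = [0, 8, 1, 9, 19, 27, 13, 20, 28, 23, 3, 15, 22, 14, 21, 25, 12, 2, 5, 17, 10, 6, 29, 7, 18, 26, 24, 11, 4, 16]
[i] adj suffixes → lcp
  [1] 0/8 → 3 ('aae')
  [2] 8/1 → 1 ('a')
  [3] 1/9 → 2 ('ae')
  [4] 9/19 → 0 ('')
  [5] 19/27 → 2 ('bc')
  [6] 27/13 → 1 ('b')
  [7] 13/20 → 0 ('')
  [8] 20/28 → 1 ('c')
  [9] 28/23 → 2 ('cg')
  [10] 23/3 → 2 ('cg')
  [11] 3/15 → 3 ('cge')
  [12] 15/22 → 0 ('')
  [13] 22/14 → 3 ('dcg')
  [14] 14/21 → 1 ('d')
  [15] 21/25 → 1 ('d')
  [16] 25/12 → 0 ('')
  [17] 12/2 → 1 ('e')
  [18] 2/5 → 1 ('e')
  [19] 5/17 → 1 ('e')
  [20] 17/10 → 2 ('eg')
  [21] 10/6 → 0 ('')
  [22] 6/29 → 0 ('')
  [23] 29/7 → 1 ('g')
  [24] 7/18 → 1 ('g')
  [25] 18/26 → 3 ('gbc')
  [26] 26/24 → 1 ('g')
  [27] 24/11 → 1 ('g')
  [28] 11/4 → 2 ('ge')
  [29] 4/16 → 2 ('ge')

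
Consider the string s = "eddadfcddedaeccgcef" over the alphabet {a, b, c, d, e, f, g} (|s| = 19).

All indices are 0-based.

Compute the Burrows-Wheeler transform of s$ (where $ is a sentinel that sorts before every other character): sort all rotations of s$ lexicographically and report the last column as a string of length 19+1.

fddefgcdeecdaad$cedc

rank  rotation              last
    0  $eddadfcddedaeccgcef  f
    1  adfcddedaeccgcef$edd  d
    2  aeccgcef$eddadfcdded  d
    3  ccgcef$eddadfcddedae  e
    4  cddedaeccgcef$eddadf  f
    5  cef$eddadfcddedaeccg  g
    6  cgcef$eddadfcddedaec  c
    7  dadfcddedaeccgcef$ed  d
    8  daeccgcef$eddadfcdde  e
    9  ddadfcddedaeccgcef$e  e
   10  ddedaeccgcef$eddadfc  c
   11  dedaeccgcef$eddadfcd  d
   12  dfcddedaeccgcef$edda  a
   13  eccgcef$eddadfcddeda  a
   14  edaeccgcef$eddadfcdd  d
   15  eddadfcddedaeccgcef$  $
   16  ef$eddadfcddedaeccgc  c
   17  f$eddadfcddedaeccgce  e
   18  fcddedaeccgcef$eddad  d
   19  gcef$eddadfcddedaecc  c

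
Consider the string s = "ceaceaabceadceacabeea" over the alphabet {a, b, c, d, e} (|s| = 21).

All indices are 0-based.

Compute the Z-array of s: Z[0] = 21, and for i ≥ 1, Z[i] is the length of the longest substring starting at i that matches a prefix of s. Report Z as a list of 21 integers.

[21, 0, 0, 3, 0, 0, 0, 0, 3, 0, 0, 0, 4, 0, 0, 1, 0, 0, 0, 0, 0]

Z[0]=21
i=1: outside box; Z[1]=0
i=2: outside box; Z[2]=0
i=3: outside box; Z[3]=3 grow→box=[3,6)
i=4: min(r-i=2, Z[1]=0)=0; Z[4]=0
i=5: min(r-i=1, Z[2]=0)=0; Z[5]=0
i=6: outside box; Z[6]=0
i=7: outside box; Z[7]=0
i=8: outside box; Z[8]=3 grow→box=[8,11)
i=9: min(r-i=2, Z[1]=0)=0; Z[9]=0
i=10: min(r-i=1, Z[2]=0)=0; Z[10]=0
i=11: outside box; Z[11]=0
i=12: outside box; Z[12]=4 grow→box=[12,16)
i=13: min(r-i=3, Z[1]=0)=0; Z[13]=0
i=14: min(r-i=2, Z[2]=0)=0; Z[14]=0
i=15: min(r-i=1, Z[3]=3)=1; Z[15]=1
i=16: outside box; Z[16]=0
i=17: outside box; Z[17]=0
i=18: outside box; Z[18]=0
i=19: outside box; Z[19]=0
i=20: outside box; Z[20]=0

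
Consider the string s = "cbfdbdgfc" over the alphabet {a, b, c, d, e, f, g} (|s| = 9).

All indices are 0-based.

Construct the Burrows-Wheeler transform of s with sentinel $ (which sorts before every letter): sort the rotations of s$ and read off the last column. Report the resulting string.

rank  rotation    last
    0  $cbfdbdgfc  c
    1  bdgfc$cbfd  d
    2  bfdbdgfc$c  c
    3  c$cbfdbdgf  f
    4  cbfdbdgfc$  $
    5  dbdgfc$cbf  f
    6  dgfc$cbfdb  b
    7  fc$cbfdbdg  g
    8  fdbdgfc$cb  b
    9  gfc$cbfdbd  d

cdcf$fbgbd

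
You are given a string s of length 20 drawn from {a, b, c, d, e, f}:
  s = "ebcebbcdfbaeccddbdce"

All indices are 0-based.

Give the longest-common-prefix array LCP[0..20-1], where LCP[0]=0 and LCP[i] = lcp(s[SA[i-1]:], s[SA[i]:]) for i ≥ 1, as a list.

rank | idx | suffix
   0 |  10 | aeccddbdce
   1 |   9 | baeccddbdce
   2 |   4 | bbcdfbaeccddbdce
   3 |   5 | bcdfbaeccddbdce
   4 |   1 | bcebbcdfbaeccddbdce
   5 |  16 | bdce
   6 |  12 | ccddbdce
   7 |  13 | cddbdce
   8 |   6 | cdfbaeccddbdce
   9 |  18 | ce
  10 |   2 | cebbcdfbaeccddbdce
  11 |  15 | dbdce
  12 |  17 | dce
  13 |  14 | ddbdce
  14 |   7 | dfbaeccddbdce
  15 |  19 | e
  16 |   3 | ebbcdfbaeccddbdce
  17 |   0 | ebcebbcdfbaeccddbdce
  18 |  11 | eccddbdce
  19 |   8 | fbaeccddbdce

SA = [10, 9, 4, 5, 1, 16, 12, 13, 6, 18, 2, 15, 17, 14, 7, 19, 3, 0, 11, 8]
[i] adj suffixes → lcp
  [1] 10/9 → 0 ('')
  [2] 9/4 → 1 ('b')
  [3] 4/5 → 1 ('b')
  [4] 5/1 → 2 ('bc')
  [5] 1/16 → 1 ('b')
  [6] 16/12 → 0 ('')
  [7] 12/13 → 1 ('c')
  [8] 13/6 → 2 ('cd')
  [9] 6/18 → 1 ('c')
  [10] 18/2 → 2 ('ce')
  [11] 2/15 → 0 ('')
  [12] 15/17 → 1 ('d')
  [13] 17/14 → 1 ('d')
  [14] 14/7 → 1 ('d')
  [15] 7/19 → 0 ('')
  [16] 19/3 → 1 ('e')
  [17] 3/0 → 2 ('eb')
  [18] 0/11 → 1 ('e')
  [19] 11/8 → 0 ('')

[0, 0, 1, 1, 2, 1, 0, 1, 2, 1, 2, 0, 1, 1, 1, 0, 1, 2, 1, 0]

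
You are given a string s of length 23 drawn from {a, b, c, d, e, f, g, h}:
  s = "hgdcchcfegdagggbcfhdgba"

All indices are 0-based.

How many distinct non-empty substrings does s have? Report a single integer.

rank | idx | suffix
   0 |  22 | a
   1 |  11 | agggbcfhdgba
   2 |  21 | ba
   3 |  15 | bcfhdgba
   4 |   3 | cchcfegdagggbcfhdgba
   5 |   6 | cfegdagggbcfhdgba
   6 |  16 | cfhdgba
   7 |   4 | chcfegdagggbcfhdgba
   8 |  10 | dagggbcfhdgba
   9 |   2 | dcchcfegdagggbcfhdgba
  10 |  19 | dgba
  11 |   8 | egdagggbcfhdgba
  12 |   7 | fegdagggbcfhdgba
  13 |  17 | fhdgba
  14 |  20 | gba
  15 |  14 | gbcfhdgba
  16 |   9 | gdagggbcfhdgba
  17 |   1 | gdcchcfegdagggbcfhdgba
  18 |  13 | ggbcfhdgba
  19 |  12 | gggbcfhdgba
  20 |   5 | hcfegdagggbcfhdgba
  21 |  18 | hdgba
  22 |   0 | hgdcchcfegdagggbcfhdgba

SA = [22, 11, 21, 15, 3, 6, 16, 4, 10, 2, 19, 8, 7, 17, 20, 14, 9, 1, 13, 12, 5, 18, 0]
[i] adj suffixes → lcp
  [1] 22/11 → 1 ('a')
  [2] 11/21 → 0 ('')
  [3] 21/15 → 1 ('b')
  [4] 15/3 → 0 ('')
  [5] 3/6 → 1 ('c')
  [6] 6/16 → 2 ('cf')
  [7] 16/4 → 1 ('c')
  [8] 4/10 → 0 ('')
  [9] 10/2 → 1 ('d')
  [10] 2/19 → 1 ('d')
  [11] 19/8 → 0 ('')
  [12] 8/7 → 0 ('')
  [13] 7/17 → 1 ('f')
  [14] 17/20 → 0 ('')
  [15] 20/14 → 2 ('gb')
  [16] 14/9 → 1 ('g')
  [17] 9/1 → 2 ('gd')
  [18] 1/13 → 1 ('g')
  [19] 13/12 → 2 ('gg')
  [20] 12/5 → 0 ('')
  [21] 5/18 → 1 ('h')
  [22] 18/0 → 1 ('h')

n(n+1)/2 = 23·24/2 = 276
Σ LCP = 0 + 1 + 0 + 1 + 0 + 1 + 2 + 1 + 0 + 1 + 1 + 0 + 0 + 1 + 0 + 2 + 1 + 2 + 1 + 2 + 0 + 1 + 1 = 19
distinct = 276 − 19 = 257

257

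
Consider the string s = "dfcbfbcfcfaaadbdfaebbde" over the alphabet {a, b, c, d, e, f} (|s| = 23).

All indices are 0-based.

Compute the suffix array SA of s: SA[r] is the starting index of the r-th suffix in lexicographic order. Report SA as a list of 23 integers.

sorted suffixes:
  #0 SA[0]=10  'aaadbdfaebbde'
  #1 SA[1]=11  'aadbdfaebbde'
  #2 SA[2]=12  'adbdfaebbde'
  #3 SA[3]=17  'aebbde'
  #4 SA[4]=19  'bbde'
  #5 SA[5]=5  'bcfcfaaadbdfaebbde'
  #6 SA[6]=20  'bde'
  #7 SA[7]=14  'bdfaebbde'
  #8 SA[8]=3  'bfbcfcfaaadbdfaebbde'
  #9 SA[9]=2  'cbfbcfcfaaadbdfaebbde'
  #10 SA[10]=8  'cfaaadbdfaebbde'
  #11 SA[11]=6  'cfcfaaadbdfaebbde'
  #12 SA[12]=13  'dbdfaebbde'
  #13 SA[13]=21  'de'
  #14 SA[14]=15  'dfaebbde'
  #15 SA[15]=0  'dfcbfbcfcfaaadbdfaebbde'
  #16 SA[16]=22  'e'
  #17 SA[17]=18  'ebbde'
  #18 SA[18]=9  'faaadbdfaebbde'
  #19 SA[19]=16  'faebbde'
  #20 SA[20]=4  'fbcfcfaaadbdfaebbde'
  #21 SA[21]=1  'fcbfbcfcfaaadbdfaebbde'
  #22 SA[22]=7  'fcfaaadbdfaebbde'

[10, 11, 12, 17, 19, 5, 20, 14, 3, 2, 8, 6, 13, 21, 15, 0, 22, 18, 9, 16, 4, 1, 7]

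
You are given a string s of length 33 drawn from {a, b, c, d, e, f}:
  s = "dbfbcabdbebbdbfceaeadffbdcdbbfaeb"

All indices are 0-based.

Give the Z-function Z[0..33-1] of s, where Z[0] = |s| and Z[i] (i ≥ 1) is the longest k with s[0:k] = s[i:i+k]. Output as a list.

Z[0]=33
i=1: fresh scan; Z[1]=0
i=2: fresh scan; Z[2]=0
i=3: fresh scan; Z[3]=0
i=4: fresh scan; Z[4]=0
i=5: fresh scan; Z[5]=0
i=6: fresh scan; Z[6]=0
i=7: fresh scan; Z[7]=2 scan→box=[7,9)
i=8: min(r-i=1, Z[1]=0)=0; Z[8]=0
i=9: fresh scan; Z[9]=0
i=10: fresh scan; Z[10]=0
i=11: fresh scan; Z[11]=0
i=12: fresh scan; Z[12]=3 scan→box=[12,15)
i=13: min(r-i=2, Z[1]=0)=0; Z[13]=0
i=14: min(r-i=1, Z[2]=0)=0; Z[14]=0
i=15: fresh scan; Z[15]=0
i=16: fresh scan; Z[16]=0
i=17: fresh scan; Z[17]=0
i=18: fresh scan; Z[18]=0
i=19: fresh scan; Z[19]=0
i=20: fresh scan; Z[20]=1 scan→box=[20,21)
i=21: fresh scan; Z[21]=0
i=22: fresh scan; Z[22]=0
i=23: fresh scan; Z[23]=0
i=24: fresh scan; Z[24]=1 scan→box=[24,25)
i=25: fresh scan; Z[25]=0
i=26: fresh scan; Z[26]=2 scan→box=[26,28)
i=27: min(r-i=1, Z[1]=0)=0; Z[27]=0
i=28: fresh scan; Z[28]=0
i=29: fresh scan; Z[29]=0
i=30: fresh scan; Z[30]=0
i=31: fresh scan; Z[31]=0
i=32: fresh scan; Z[32]=0

[33, 0, 0, 0, 0, 0, 0, 2, 0, 0, 0, 0, 3, 0, 0, 0, 0, 0, 0, 0, 1, 0, 0, 0, 1, 0, 2, 0, 0, 0, 0, 0, 0]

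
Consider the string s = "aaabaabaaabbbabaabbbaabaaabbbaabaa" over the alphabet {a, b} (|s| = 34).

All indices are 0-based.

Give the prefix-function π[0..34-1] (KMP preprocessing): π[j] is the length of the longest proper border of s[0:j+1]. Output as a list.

[0, 1, 2, 0, 1, 2, 0, 1, 2, 3, 4, 0, 0, 1, 0, 1, 2, 0, 0, 0, 1, 2, 0, 1, 2, 3, 4, 0, 0, 1, 2, 0, 1, 2]

π[0] = 0
j=1 s[j]='a': π[1]=1 (border 'a')
j=2 s[j]='a': π[2]=2 (border 'aa')
j=3 s[j]='b': k: 2→1→0; π[3]=0 (border '')
j=4 s[j]='a': π[4]=1 (border 'a')
j=5 s[j]='a': π[5]=2 (border 'aa')
j=6 s[j]='b': k: 2→1→0; π[6]=0 (border '')
j=7 s[j]='a': π[7]=1 (border 'a')
j=8 s[j]='a': π[8]=2 (border 'aa')
j=9 s[j]='a': π[9]=3 (border 'aaa')
j=10 s[j]='b': π[10]=4 (border 'aaab')
j=11 s[j]='b': k: 4→0; π[11]=0 (border '')
j=12 s[j]='b': π[12]=0 (border '')
j=13 s[j]='a': π[13]=1 (border 'a')
j=14 s[j]='b': k: 1→0; π[14]=0 (border '')
j=15 s[j]='a': π[15]=1 (border 'a')
j=16 s[j]='a': π[16]=2 (border 'aa')
j=17 s[j]='b': k: 2→1→0; π[17]=0 (border '')
j=18 s[j]='b': π[18]=0 (border '')
j=19 s[j]='b': π[19]=0 (border '')
j=20 s[j]='a': π[20]=1 (border 'a')
j=21 s[j]='a': π[21]=2 (border 'aa')
j=22 s[j]='b': k: 2→1→0; π[22]=0 (border '')
j=23 s[j]='a': π[23]=1 (border 'a')
j=24 s[j]='a': π[24]=2 (border 'aa')
j=25 s[j]='a': π[25]=3 (border 'aaa')
j=26 s[j]='b': π[26]=4 (border 'aaab')
j=27 s[j]='b': k: 4→0; π[27]=0 (border '')
j=28 s[j]='b': π[28]=0 (border '')
j=29 s[j]='a': π[29]=1 (border 'a')
j=30 s[j]='a': π[30]=2 (border 'aa')
j=31 s[j]='b': k: 2→1→0; π[31]=0 (border '')
j=32 s[j]='a': π[32]=1 (border 'a')
j=33 s[j]='a': π[33]=2 (border 'aa')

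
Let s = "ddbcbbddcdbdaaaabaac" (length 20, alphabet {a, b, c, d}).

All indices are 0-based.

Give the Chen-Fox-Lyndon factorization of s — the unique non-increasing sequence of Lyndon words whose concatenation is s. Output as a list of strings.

emit factor 1: 'd' (i=0, period=1)
emit factor 2: 'd' (i=1, period=1)
emit factor 3: 'bc' (i=2, period=2)
emit factor 4: 'bbddcdbd' (i=4, period=8)
emit factor 5: 'aaaabaac' (i=12, period=8)

["d", "d", "bc", "bbddcdbd", "aaaabaac"]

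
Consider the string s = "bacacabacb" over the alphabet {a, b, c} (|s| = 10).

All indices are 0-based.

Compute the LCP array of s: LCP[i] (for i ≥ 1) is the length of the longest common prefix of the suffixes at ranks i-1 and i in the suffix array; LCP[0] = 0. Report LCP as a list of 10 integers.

[0, 1, 3, 2, 0, 1, 3, 0, 2, 1]

rank | idx | suffix
   0 |   5 | abacb
   1 |   3 | acabacb
   2 |   1 | acacabacb
   3 |   7 | acb
   4 |   9 | b
   5 |   0 | bacacabacb
   6 |   6 | bacb
   7 |   4 | cabacb
   8 |   2 | cacabacb
   9 |   8 | cb

SA = [5, 3, 1, 7, 9, 0, 6, 4, 2, 8]
i: (SA[i-1],SA[i]) lcp shared
  1: (5,3) 1 'a'
  2: (3,1) 3 'aca'
  3: (1,7) 2 'ac'
  4: (7,9) 0 ''
  5: (9,0) 1 'b'
  6: (0,6) 3 'bac'
  7: (6,4) 0 ''
  8: (4,2) 2 'ca'
  9: (2,8) 1 'c'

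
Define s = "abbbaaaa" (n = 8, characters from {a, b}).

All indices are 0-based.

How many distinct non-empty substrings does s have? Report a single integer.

26

rank→(start, suffix):
  0 → (7, 'a')
  1 → (6, 'aa')
  2 → (5, 'aaa')
  3 → (4, 'aaaa')
  4 → (0, 'abbbaaaa')
  5 → (3, 'baaaa')
  6 → (2, 'bbaaaa')
  7 → (1, 'bbbaaaa')

SA = [7, 6, 5, 4, 0, 3, 2, 1]
i: (SA[i-1],SA[i]) lcp shared
  1: (7,6) 1 'a'
  2: (6,5) 2 'aa'
  3: (5,4) 3 'aaa'
  4: (4,0) 1 'a'
  5: (0,3) 0 ''
  6: (3,2) 1 'b'
  7: (2,1) 2 'bb'

n(n+1)/2 = 8·9/2 = 36
Σ LCP = 0 + 1 + 2 + 3 + 1 + 0 + 1 + 2 = 10
distinct = 36 − 10 = 26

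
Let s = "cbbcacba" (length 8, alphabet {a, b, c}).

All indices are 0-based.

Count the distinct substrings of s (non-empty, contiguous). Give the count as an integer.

30

sorted suffixes:
  #0 SA[0]=7  'a'
  #1 SA[1]=4  'acba'
  #2 SA[2]=6  'ba'
  #3 SA[3]=1  'bbcacba'
  #4 SA[4]=2  'bcacba'
  #5 SA[5]=3  'cacba'
  #6 SA[6]=5  'cba'
  #7 SA[7]=0  'cbbcacba'

SA = [7, 4, 6, 1, 2, 3, 5, 0]
i: (SA[i-1],SA[i]) lcp shared
  1: (7,4) 1 'a'
  2: (4,6) 0 ''
  3: (6,1) 1 'b'
  4: (1,2) 1 'b'
  5: (2,3) 0 ''
  6: (3,5) 1 'c'
  7: (5,0) 2 'cb'

n(n+1)/2 = 8·9/2 = 36
Σ LCP = 0 + 1 + 0 + 1 + 1 + 0 + 1 + 2 = 6
distinct = 36 − 6 = 30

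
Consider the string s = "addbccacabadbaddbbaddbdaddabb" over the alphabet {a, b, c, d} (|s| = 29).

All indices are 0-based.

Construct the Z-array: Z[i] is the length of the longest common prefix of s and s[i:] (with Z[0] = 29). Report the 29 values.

[29, 0, 0, 0, 0, 0, 1, 0, 1, 0, 2, 0, 0, 4, 0, 0, 0, 0, 4, 0, 0, 0, 0, 3, 0, 0, 1, 0, 0]

Z[0]=29
i=1: outside box; Z[1]=0
i=2: outside box; Z[2]=0
i=3: outside box; Z[3]=0
i=4: outside box; Z[4]=0
i=5: outside box; Z[5]=0
i=6: outside box; Z[6]=1 extend→box=[6,7)
i=7: outside box; Z[7]=0
i=8: outside box; Z[8]=1 extend→box=[8,9)
i=9: outside box; Z[9]=0
i=10: outside box; Z[10]=2 extend→box=[10,12)
i=11: min(r-i=1, Z[1]=0)=0; Z[11]=0
i=12: outside box; Z[12]=0
i=13: outside box; Z[13]=4 extend→box=[13,17)
i=14: min(r-i=3, Z[1]=0)=0; Z[14]=0
i=15: min(r-i=2, Z[2]=0)=0; Z[15]=0
i=16: min(r-i=1, Z[3]=0)=0; Z[16]=0
i=17: outside box; Z[17]=0
i=18: outside box; Z[18]=4 extend→box=[18,22)
i=19: min(r-i=3, Z[1]=0)=0; Z[19]=0
i=20: min(r-i=2, Z[2]=0)=0; Z[20]=0
i=21: min(r-i=1, Z[3]=0)=0; Z[21]=0
i=22: outside box; Z[22]=0
i=23: outside box; Z[23]=3 extend→box=[23,26)
i=24: min(r-i=2, Z[1]=0)=0; Z[24]=0
i=25: min(r-i=1, Z[2]=0)=0; Z[25]=0
i=26: outside box; Z[26]=1 extend→box=[26,27)
i=27: outside box; Z[27]=0
i=28: outside box; Z[28]=0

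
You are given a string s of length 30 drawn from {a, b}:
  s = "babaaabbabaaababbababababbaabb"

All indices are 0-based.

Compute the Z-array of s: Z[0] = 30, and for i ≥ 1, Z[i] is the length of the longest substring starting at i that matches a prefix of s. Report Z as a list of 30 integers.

Z[0]=30
i=1: fresh scan; Z[1]=0
i=2: fresh scan; Z[2]=2 scan→box=[2,4)
i=3: min(r-i=1, Z[1]=0)=0; Z[3]=0
i=4: fresh scan; Z[4]=0
i=5: fresh scan; Z[5]=0
i=6: fresh scan; Z[6]=1 scan→box=[6,7)
i=7: fresh scan; Z[7]=7 scan→box=[7,14)
i=8: min(r-i=6, Z[1]=0)=0; Z[8]=0
i=9: min(r-i=5, Z[2]=2)=2; Z[9]=2
i=10: min(r-i=4, Z[3]=0)=0; Z[10]=0
i=11: min(r-i=3, Z[4]=0)=0; Z[11]=0
i=12: min(r-i=2, Z[5]=0)=0; Z[12]=0
i=13: min(r-i=1, Z[6]=1)=1; Z[13]=3 scan→box=[13,16)
i=14: min(r-i=2, Z[1]=0)=0; Z[14]=0
i=15: min(r-i=1, Z[2]=2)=1; Z[15]=1
i=16: fresh scan; Z[16]=4 scan→box=[16,20)
i=17: min(r-i=3, Z[1]=0)=0; Z[17]=0
i=18: min(r-i=2, Z[2]=2)=2; Z[18]=4 scan→box=[18,22)
i=19: min(r-i=3, Z[1]=0)=0; Z[19]=0
i=20: min(r-i=2, Z[2]=2)=2; Z[20]=4 scan→box=[20,24)
i=21: min(r-i=3, Z[1]=0)=0; Z[21]=0
i=22: min(r-i=2, Z[2]=2)=2; Z[22]=3 scan→box=[22,25)
i=23: min(r-i=2, Z[1]=0)=0; Z[23]=0
i=24: min(r-i=1, Z[2]=2)=1; Z[24]=1
i=25: fresh scan; Z[25]=2 scan→box=[25,27)
i=26: min(r-i=1, Z[1]=0)=0; Z[26]=0
i=27: fresh scan; Z[27]=0
i=28: fresh scan; Z[28]=1 scan→box=[28,29)
i=29: fresh scan; Z[29]=1 scan→box=[29,30)

[30, 0, 2, 0, 0, 0, 1, 7, 0, 2, 0, 0, 0, 3, 0, 1, 4, 0, 4, 0, 4, 0, 3, 0, 1, 2, 0, 0, 1, 1]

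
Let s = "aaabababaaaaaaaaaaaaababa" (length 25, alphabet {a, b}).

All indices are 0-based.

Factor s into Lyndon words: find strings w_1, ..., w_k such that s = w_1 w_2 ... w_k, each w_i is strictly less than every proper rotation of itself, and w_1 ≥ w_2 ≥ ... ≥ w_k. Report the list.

emit factor 1: 'aaababab' (i=0, period=8)
emit factor 2: 'aaaaaaaaaaaaabab' (i=8, period=16)
emit factor 3: 'a' (i=24, period=1)

["aaababab", "aaaaaaaaaaaaabab", "a"]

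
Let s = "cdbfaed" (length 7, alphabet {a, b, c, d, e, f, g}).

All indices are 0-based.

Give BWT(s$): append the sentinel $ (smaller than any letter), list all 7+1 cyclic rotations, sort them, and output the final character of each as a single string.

rank  rotation  last
    0  $cdbfaed  d
    1  aed$cdbf  f
    2  bfaed$cd  d
    3  cdbfaed$  $
    4  d$cdbfae  e
    5  dbfaed$c  c
    6  ed$cdbfa  a
    7  faed$cdb  b

dfd$ecab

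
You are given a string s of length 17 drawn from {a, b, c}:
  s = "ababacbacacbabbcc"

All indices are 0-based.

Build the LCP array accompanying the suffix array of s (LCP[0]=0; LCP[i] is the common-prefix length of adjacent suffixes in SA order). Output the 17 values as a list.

sorted suffixes:
  #0 SA[0]=0  'ababacbacacbabbcc'
  #1 SA[1]=2  'abacbacacbabbcc'
  #2 SA[2]=12  'abbcc'
  #3 SA[3]=7  'acacbabbcc'
  #4 SA[4]=9  'acbabbcc'
  #5 SA[5]=4  'acbacacbabbcc'
  #6 SA[6]=1  'babacbacacbabbcc'
  #7 SA[7]=11  'babbcc'
  #8 SA[8]=6  'bacacbabbcc'
  #9 SA[9]=3  'bacbacacbabbcc'
  #10 SA[10]=13  'bbcc'
  #11 SA[11]=14  'bcc'
  #12 SA[12]=16  'c'
  #13 SA[13]=8  'cacbabbcc'
  #14 SA[14]=10  'cbabbcc'
  #15 SA[15]=5  'cbacacbabbcc'
  #16 SA[16]=15  'cc'

SA = [0, 2, 12, 7, 9, 4, 1, 11, 6, 3, 13, 14, 16, 8, 10, 5, 15]
rank  pair      lcp
   1  s[0:],s[2:]  3  'aba'
   2  s[2:],s[12:]  2  'ab'
   3  s[12:],s[7:]  1  'a'
   4  s[7:],s[9:]  2  'ac'
   5  s[9:],s[4:]  4  'acba'
   6  s[4:],s[1:]  0  ''
   7  s[1:],s[11:]  3  'bab'
   8  s[11:],s[6:]  2  'ba'
   9  s[6:],s[3:]  3  'bac'
  10  s[3:],s[13:]  1  'b'
  11  s[13:],s[14:]  1  'b'
  12  s[14:],s[16:]  0  ''
  13  s[16:],s[8:]  1  'c'
  14  s[8:],s[10:]  1  'c'
  15  s[10:],s[5:]  3  'cba'
  16  s[5:],s[15:]  1  'c'

[0, 3, 2, 1, 2, 4, 0, 3, 2, 3, 1, 1, 0, 1, 1, 3, 1]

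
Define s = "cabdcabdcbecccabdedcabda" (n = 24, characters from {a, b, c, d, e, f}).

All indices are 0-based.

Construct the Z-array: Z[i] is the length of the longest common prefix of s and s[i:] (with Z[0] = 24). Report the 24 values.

Z[0]=24
i=1: fresh scan; Z[1]=0
i=2: fresh scan; Z[2]=0
i=3: fresh scan; Z[3]=0
i=4: fresh scan; Z[4]=5 extend→box=[4,9)
i=5: min(r-i=4, Z[1]=0)=0; Z[5]=0
i=6: min(r-i=3, Z[2]=0)=0; Z[6]=0
i=7: min(r-i=2, Z[3]=0)=0; Z[7]=0
i=8: min(r-i=1, Z[4]=5)=1; Z[8]=1
i=9: fresh scan; Z[9]=0
i=10: fresh scan; Z[10]=0
i=11: fresh scan; Z[11]=1 extend→box=[11,12)
i=12: fresh scan; Z[12]=1 extend→box=[12,13)
i=13: fresh scan; Z[13]=4 extend→box=[13,17)
i=14: min(r-i=3, Z[1]=0)=0; Z[14]=0
i=15: min(r-i=2, Z[2]=0)=0; Z[15]=0
i=16: min(r-i=1, Z[3]=0)=0; Z[16]=0
i=17: fresh scan; Z[17]=0
i=18: fresh scan; Z[18]=0
i=19: fresh scan; Z[19]=4 extend→box=[19,23)
i=20: min(r-i=3, Z[1]=0)=0; Z[20]=0
i=21: min(r-i=2, Z[2]=0)=0; Z[21]=0
i=22: min(r-i=1, Z[3]=0)=0; Z[22]=0
i=23: fresh scan; Z[23]=0

[24, 0, 0, 0, 5, 0, 0, 0, 1, 0, 0, 1, 1, 4, 0, 0, 0, 0, 0, 4, 0, 0, 0, 0]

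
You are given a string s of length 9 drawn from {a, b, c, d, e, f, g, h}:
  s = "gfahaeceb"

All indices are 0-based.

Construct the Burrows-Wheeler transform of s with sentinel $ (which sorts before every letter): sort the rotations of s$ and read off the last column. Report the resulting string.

rank  rotation    last
    0  $gfahaeceb  b
    1  aeceb$gfah  h
    2  ahaeceb$gf  f
    3  b$gfahaece  e
    4  ceb$gfahae  e
    5  eb$gfahaec  c
    6  eceb$gfaha  a
    7  fahaeceb$g  g
    8  gfahaeceb$  $
    9  haeceb$gfa  a

bhfeecag$a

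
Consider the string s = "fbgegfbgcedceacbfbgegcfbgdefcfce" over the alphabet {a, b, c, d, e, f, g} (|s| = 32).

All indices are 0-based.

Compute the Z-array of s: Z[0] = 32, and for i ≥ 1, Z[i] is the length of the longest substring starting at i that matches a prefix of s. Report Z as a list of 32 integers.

Z[0]=32
i=1: outside box; Z[1]=0
i=2: outside box; Z[2]=0
i=3: outside box; Z[3]=0
i=4: outside box; Z[4]=0
i=5: outside box; Z[5]=3 scan→box=[5,8)
i=6: min(r-i=2, Z[1]=0)=0; Z[6]=0
i=7: min(r-i=1, Z[2]=0)=0; Z[7]=0
i=8: outside box; Z[8]=0
i=9: outside box; Z[9]=0
i=10: outside box; Z[10]=0
i=11: outside box; Z[11]=0
i=12: outside box; Z[12]=0
i=13: outside box; Z[13]=0
i=14: outside box; Z[14]=0
i=15: outside box; Z[15]=0
i=16: outside box; Z[16]=5 scan→box=[16,21)
i=17: min(r-i=4, Z[1]=0)=0; Z[17]=0
i=18: min(r-i=3, Z[2]=0)=0; Z[18]=0
i=19: min(r-i=2, Z[3]=0)=0; Z[19]=0
i=20: min(r-i=1, Z[4]=0)=0; Z[20]=0
i=21: outside box; Z[21]=0
i=22: outside box; Z[22]=3 scan→box=[22,25)
i=23: min(r-i=2, Z[1]=0)=0; Z[23]=0
i=24: min(r-i=1, Z[2]=0)=0; Z[24]=0
i=25: outside box; Z[25]=0
i=26: outside box; Z[26]=0
i=27: outside box; Z[27]=1 scan→box=[27,28)
i=28: outside box; Z[28]=0
i=29: outside box; Z[29]=1 scan→box=[29,30)
i=30: outside box; Z[30]=0
i=31: outside box; Z[31]=0

[32, 0, 0, 0, 0, 3, 0, 0, 0, 0, 0, 0, 0, 0, 0, 0, 5, 0, 0, 0, 0, 0, 3, 0, 0, 0, 0, 1, 0, 1, 0, 0]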